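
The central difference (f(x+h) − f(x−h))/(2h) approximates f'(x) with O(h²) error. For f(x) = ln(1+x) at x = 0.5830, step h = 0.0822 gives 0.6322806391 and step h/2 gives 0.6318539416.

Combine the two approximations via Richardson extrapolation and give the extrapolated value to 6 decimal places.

0.631712

Error is O(h^2); halving h shrinks it by 2^2 = 4.
4·0.6318539416 − 0.6322806391 = 1.8951351273
1.8951351273 ÷ 3 = 0.6317117091
Gap between inputs: 4.267e-04; correction applied: −0.0001422325.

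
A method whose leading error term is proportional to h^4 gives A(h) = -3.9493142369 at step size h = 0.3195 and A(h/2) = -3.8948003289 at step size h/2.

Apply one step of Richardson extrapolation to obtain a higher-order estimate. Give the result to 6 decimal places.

-3.891166

r = 4: numerator weight 16, denominator 15.
16*(-3.8948003289) − (-3.9493142369) = -58.3674910255
(16*(-3.8948003289) − (-3.9493142369))/(16 − 1) = -3.8911660684
Correction |R − A(h/2)| = 3.634e-03; gap |A(h/2) − A(h)| = 5.451e-02.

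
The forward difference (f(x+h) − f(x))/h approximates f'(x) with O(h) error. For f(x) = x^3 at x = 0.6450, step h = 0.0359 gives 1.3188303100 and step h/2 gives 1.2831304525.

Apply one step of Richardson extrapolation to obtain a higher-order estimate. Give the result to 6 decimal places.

1.247431

Order 1 gives 2^r = 2 and 2^r − 1 = 1.
2·1.2831304525 − 1.3188303100 = 1.2474305950
1.2474305950 ÷ 1 = 1.2474305950
Correction |R − A(h/2)| = 3.570e-02; gap |A(h/2) − A(h)| = 3.570e-02.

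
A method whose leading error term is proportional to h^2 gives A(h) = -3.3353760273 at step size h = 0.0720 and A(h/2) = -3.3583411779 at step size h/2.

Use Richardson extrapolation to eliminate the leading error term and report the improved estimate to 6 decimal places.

-3.365996

The method has order 2: 2^2 = 4.
A(h/2) − A(h) = -3.3583411779 − (-3.3353760273) = -0.0229651506
Correction (A(h/2) − A(h))/(4 − 1) = (-0.0229651506)/3 = -0.0076550502
R = -3.3583411779 − 0.0076550502 = -3.3659962281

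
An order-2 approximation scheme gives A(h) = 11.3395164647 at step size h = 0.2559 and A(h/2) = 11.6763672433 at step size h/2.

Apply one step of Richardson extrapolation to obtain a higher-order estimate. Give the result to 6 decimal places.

11.788651

The method has order 2: 2^2 = 4.
4·11.6763672433 − 11.3395164647 = 35.3659525085
Extrapolated: 35.3659525085 / 3 = 11.7886508362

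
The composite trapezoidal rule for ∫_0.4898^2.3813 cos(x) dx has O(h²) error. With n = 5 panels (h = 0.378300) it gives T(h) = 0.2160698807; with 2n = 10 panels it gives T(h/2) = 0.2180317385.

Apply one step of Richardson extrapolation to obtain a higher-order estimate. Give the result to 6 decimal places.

r = 2: numerator weight 4, denominator 3.
2^2 × A(h/2) = 0.8721269540; minus A(h) gives 0.6560570733.
Divide by 2^2 − 1 = 3.
(4 × 0.2180317385 − 0.2160698807)/(4 − 1) = 0.2186856911

0.218686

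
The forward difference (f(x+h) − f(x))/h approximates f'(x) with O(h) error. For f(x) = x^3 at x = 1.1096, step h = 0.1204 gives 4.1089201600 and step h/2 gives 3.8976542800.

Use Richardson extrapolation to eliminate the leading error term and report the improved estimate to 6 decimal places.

Error is O(h^1); halving h shrinks it by 2^1 = 2.
Top: 2(3.8976542800) − (4.1089201600) = 3.6863884000
Divide by 2^1 − 1 = 1.
So the Richardson estimate is 3.6863884000.
Gap between inputs: 2.113e-01; correction applied: −0.2112658800.

3.686388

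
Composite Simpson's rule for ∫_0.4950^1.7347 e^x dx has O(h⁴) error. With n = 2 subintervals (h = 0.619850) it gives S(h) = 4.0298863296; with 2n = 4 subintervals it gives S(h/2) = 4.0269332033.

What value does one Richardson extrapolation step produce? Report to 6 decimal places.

The method has order 4: 2^4 = 16.
Top: 16(4.0269332033) − (4.0298863296) = 60.4010449232
Divide by 2^4 − 1 = 15.
R = 60.4010449232/15 = 4.0267363282
Gap between inputs: 2.953e-03; correction applied: −0.0001968751.

4.026736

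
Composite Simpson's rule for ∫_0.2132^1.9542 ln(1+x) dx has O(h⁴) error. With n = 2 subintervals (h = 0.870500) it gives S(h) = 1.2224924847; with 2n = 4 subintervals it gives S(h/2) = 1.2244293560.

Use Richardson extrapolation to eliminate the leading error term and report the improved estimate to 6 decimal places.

1.224558

Method order is 4; weight 2^4 = 16.
Difference of the inputs: 1.2244293560 − 1.2224924847 = 0.0019368713
Divide by 2^4 − 1 = 15: 0.0019368713/15 = 0.0001291248
R = A(h/2) + (A(h/2) − A(h))/15 = 1.2244293560 + 0.0001291248 = 1.2245584808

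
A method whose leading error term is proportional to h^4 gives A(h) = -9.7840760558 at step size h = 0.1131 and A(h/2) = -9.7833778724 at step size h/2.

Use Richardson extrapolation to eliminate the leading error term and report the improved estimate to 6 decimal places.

Method order is 4; weight 2^4 = 16.
2^4·A(h/2) = -156.5340459584; minus A(h) gives -146.7499699026.
Divide by 2^4 − 1 = 15.
Result: -9.7833313268
Gap between inputs: 6.982e-04; correction applied: +0.0000465456.

-9.783331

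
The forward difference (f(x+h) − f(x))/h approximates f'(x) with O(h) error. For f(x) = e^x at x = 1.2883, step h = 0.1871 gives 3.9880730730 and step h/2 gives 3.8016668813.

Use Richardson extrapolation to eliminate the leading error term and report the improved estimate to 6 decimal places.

3.615261

Error is O(h^1); halving h shrinks it by 2^1 = 2.
2^1*A(h/2) = 7.6033337626; minus A(h) gives 3.6152606896.
(2*3.8016668813 − 3.9880730730)/(2 − 1) = 3.6152606896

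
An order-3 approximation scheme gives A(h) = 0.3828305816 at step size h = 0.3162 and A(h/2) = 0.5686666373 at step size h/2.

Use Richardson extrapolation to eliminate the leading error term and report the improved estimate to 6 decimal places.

The method has order 3: 2^3 = 8.
Top: 8(0.5686666373) − (0.3828305816) = 4.1665025168
(8·0.5686666373 − 0.3828305816)/(8 − 1) = 0.5952146453

0.595215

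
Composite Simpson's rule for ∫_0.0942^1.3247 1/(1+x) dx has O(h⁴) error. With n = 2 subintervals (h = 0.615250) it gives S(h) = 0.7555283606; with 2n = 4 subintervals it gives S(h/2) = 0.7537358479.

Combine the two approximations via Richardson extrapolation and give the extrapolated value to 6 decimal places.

0.753616

r = 4, so 2^r = 16.
Weighted: 12.0597735664 − 0.7555283606 = 11.3042452058
R = 11.3042452058/15 = 0.7536163471
Correction |R − A(h/2)| = 1.195e-04; gap |A(h/2) − A(h)| = 1.793e-03.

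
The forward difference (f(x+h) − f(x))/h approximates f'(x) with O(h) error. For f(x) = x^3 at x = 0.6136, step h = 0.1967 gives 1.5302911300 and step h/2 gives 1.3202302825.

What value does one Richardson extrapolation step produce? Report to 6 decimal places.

1.110169

With r = 1 the leading error scales as h^1, so the weight is 2^1 = 2.
Weighted: 2.6404605650 − 1.5302911300 = 1.1101694350
Divide by 2^1 − 1 = 1.
R = 1.1101694350/1 = 1.1101694350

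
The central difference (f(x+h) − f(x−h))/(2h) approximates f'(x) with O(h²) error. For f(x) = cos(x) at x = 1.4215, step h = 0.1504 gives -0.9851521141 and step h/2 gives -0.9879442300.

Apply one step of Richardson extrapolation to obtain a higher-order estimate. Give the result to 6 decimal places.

Error is O(h^2); halving h shrinks it by 2^2 = 4.
Top: 4(-0.9879442300) − (-0.9851521141) = -2.9666248059
(4 × (-0.9879442300) − (-0.9851521141))/(4 − 1) = -0.9888749353

-0.988875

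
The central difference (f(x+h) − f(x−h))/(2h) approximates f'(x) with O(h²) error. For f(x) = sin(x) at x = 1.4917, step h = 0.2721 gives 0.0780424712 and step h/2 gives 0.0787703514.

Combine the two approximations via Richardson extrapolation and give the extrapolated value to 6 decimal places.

0.079013

Leading term ∝ h^2; use weight 4 = 2^2.
2^2 × A(h/2) = 0.3150814056; minus A(h) gives 0.2370389344.
Divide by 2^2 − 1 = 3.
R = 0.2370389344/3 = 0.0790129781
Gap between inputs: 7.279e-04; correction applied: +0.0002426267.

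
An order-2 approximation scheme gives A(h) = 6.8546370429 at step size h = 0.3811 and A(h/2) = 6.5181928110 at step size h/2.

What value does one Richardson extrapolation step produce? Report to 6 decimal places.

Leading term ∝ h^2; use weight 4 = 2^2.
Difference of the inputs: 6.5181928110 − 6.8546370429 = -0.3364442319
Divide by 2^2 − 1 = 3: (-0.3364442319)/3 = -0.1121480773
R = 6.5181928110 − 0.1121480773 = 6.4060447337
Shift from A(h/2): −0.1121480773.

6.406045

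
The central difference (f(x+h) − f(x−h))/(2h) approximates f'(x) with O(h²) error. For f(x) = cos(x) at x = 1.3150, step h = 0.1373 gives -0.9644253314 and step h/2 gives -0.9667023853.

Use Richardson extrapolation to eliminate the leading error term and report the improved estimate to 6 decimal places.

-0.967461

r = 2, so 2^r = 4.
Difference of the inputs: -0.9667023853 − (-0.9644253314) = -0.0022770539
Divide by 2^2 − 1 = 3: (-0.0022770539)/3 = -0.0007590180
R = -0.9667023853 − 0.0007590180 = -0.9674614033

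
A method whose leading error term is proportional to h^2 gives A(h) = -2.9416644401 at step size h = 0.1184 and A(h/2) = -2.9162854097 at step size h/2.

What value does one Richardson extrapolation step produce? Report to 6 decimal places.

The method has order 2: 2^2 = 4.
4 × (-2.9162854097) − (-2.9416644401) = -8.7234771987
(-8.7234771987) ÷ 3 = -2.9078257329

-2.907826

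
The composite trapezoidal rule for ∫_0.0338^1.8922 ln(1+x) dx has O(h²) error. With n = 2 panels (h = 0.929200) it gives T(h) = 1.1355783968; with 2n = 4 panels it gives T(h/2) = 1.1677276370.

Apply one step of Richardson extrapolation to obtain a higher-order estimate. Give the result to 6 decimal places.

1.178444

Error is O(h^2); halving h shrinks it by 2^2 = 4.
Top: 4(1.1677276370) − (1.1355783968) = 3.5353321512
Divide by 2^2 − 1 = 3.
(4 × 1.1677276370 − 1.1355783968)/(4 − 1) = 1.1784440504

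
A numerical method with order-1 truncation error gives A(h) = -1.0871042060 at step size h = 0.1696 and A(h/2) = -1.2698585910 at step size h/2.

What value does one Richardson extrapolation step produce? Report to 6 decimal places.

Leading term ∝ h^1; use weight 2 = 2^1.
Difference of the inputs: -1.2698585910 − (-1.0871042060) = -0.1827543850
Divide by 2^1 − 1 = 1: (-0.1827543850)/1 = -0.1827543850
R = A(h/2) + (A(h/2) − A(h))/1 = -1.2698585910 − 0.1827543850 = -1.4526129760

-1.452613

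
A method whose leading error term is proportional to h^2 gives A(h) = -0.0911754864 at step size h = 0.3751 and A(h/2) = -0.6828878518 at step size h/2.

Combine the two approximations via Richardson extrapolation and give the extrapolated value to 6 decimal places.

-0.880125

The method has order 2: 2^2 = 4.
4 × (-0.6828878518) − (-0.0911754864) = -2.6403759208
(-2.6403759208) ÷ 3 = -0.8801253069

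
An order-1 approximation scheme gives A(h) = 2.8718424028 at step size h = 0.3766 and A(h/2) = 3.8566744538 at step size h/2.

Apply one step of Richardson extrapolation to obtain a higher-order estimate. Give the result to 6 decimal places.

r = 1, so 2^r = 2.
2×3.8566744538 − 2.8718424028 = 4.8415065048
(2×3.8566744538 − 2.8718424028)/(2 − 1) = 4.8415065048

4.841507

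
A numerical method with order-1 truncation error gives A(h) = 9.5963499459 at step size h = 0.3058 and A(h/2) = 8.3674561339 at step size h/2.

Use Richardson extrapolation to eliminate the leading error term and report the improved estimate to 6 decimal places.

7.138562

Leading term ∝ h^1; use weight 2 = 2^1.
2×8.3674561339 − 9.5963499459 = 7.1385623219
Denominator 2 − 1 = 1.
Extrapolated: 7.1385623219 / 1 = 7.1385623219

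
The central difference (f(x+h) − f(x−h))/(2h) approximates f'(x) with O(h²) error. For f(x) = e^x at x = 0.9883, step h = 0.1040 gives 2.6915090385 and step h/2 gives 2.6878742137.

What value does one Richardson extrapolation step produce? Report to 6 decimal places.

Leading term ∝ h^2; use weight 4 = 2^2.
A(h/2) − A(h) = 2.6878742137 − 2.6915090385 = -0.0036348248
Correction (A(h/2) − A(h))/(4 − 1) = (-0.0036348248)/3 = -0.0012116083
R = A(h/2) + (A(h/2) − A(h))/3 = 2.6878742137 − 0.0012116083 = 2.6866626054
Gap between inputs: 3.635e-03; correction applied: −0.0012116083.

2.686663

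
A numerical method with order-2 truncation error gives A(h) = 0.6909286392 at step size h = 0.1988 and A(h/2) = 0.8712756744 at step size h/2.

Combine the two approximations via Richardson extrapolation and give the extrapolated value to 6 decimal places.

Error is O(h^2); halving h shrinks it by 2^2 = 4.
2^2×A(h/2) = 3.4851026976; minus A(h) gives 2.7941740584.
Divide by 2^2 − 1 = 3.
R = 2.7941740584/3 = 0.9313913528

0.931391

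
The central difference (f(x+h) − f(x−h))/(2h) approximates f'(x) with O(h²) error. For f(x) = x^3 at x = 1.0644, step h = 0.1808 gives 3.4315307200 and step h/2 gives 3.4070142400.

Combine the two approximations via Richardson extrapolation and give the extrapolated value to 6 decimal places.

With r = 2 the leading error scales as h^2, so the weight is 2^2 = 4.
4 × 3.4070142400 = 13.6280569600; subtract 3.4315307200 → 10.1965262400
R = 10.1965262400/3 = 3.3988420800

3.398842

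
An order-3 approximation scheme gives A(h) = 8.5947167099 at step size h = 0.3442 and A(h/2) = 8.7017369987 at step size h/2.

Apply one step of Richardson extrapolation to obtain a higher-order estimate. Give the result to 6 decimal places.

8.717026

Order 3 gives 2^r = 8 and 2^r − 1 = 7.
8×8.7017369987 = 69.6138959896; subtract 8.5947167099 → 61.0191792797
R = 61.0191792797/7 = 8.7170256114
Gap between inputs: 1.070e-01; correction applied: +0.0152886127.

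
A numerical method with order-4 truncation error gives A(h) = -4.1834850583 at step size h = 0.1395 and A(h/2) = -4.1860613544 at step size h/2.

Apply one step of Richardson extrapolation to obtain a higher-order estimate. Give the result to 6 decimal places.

Leading term ∝ h^4; use weight 16 = 2^4.
Top: 16(-4.1860613544) − (-4.1834850583) = -62.7934966121
(16 × (-4.1860613544) − (-4.1834850583))/(16 − 1) = -4.1862331075
Shift from A(h/2): −0.0001717531.

-4.186233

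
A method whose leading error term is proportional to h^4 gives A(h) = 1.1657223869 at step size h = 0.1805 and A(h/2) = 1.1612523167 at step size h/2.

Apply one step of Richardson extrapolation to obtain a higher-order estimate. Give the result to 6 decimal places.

With r = 4 the leading error scales as h^4, so the weight is 2^4 = 16.
2^4 × A(h/2) = 18.5800370672; minus A(h) gives 17.4143146803.
Extrapolated: 17.4143146803 / 15 = 1.1609543120
Gap between inputs: 4.470e-03; correction applied: −0.0002980047.

1.160954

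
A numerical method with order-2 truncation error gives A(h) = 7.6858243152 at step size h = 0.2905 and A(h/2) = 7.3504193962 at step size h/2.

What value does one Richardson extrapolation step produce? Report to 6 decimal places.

7.238618

r = 2: numerator weight 4, denominator 3.
4*7.3504193962 = 29.4016775848; 29.4016775848 − 7.6858243152 = 21.7158532696
Divide by 2^2 − 1 = 3.
Extrapolated: 21.7158532696 / 3 = 7.2386177565
Gap between inputs: 3.354e-01; correction applied: −0.1118016397.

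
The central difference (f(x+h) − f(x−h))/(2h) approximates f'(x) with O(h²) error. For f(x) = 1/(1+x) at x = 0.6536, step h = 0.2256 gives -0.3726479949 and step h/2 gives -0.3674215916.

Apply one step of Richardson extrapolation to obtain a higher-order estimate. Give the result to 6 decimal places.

-0.365679

Error is O(h^2); halving h shrinks it by 2^2 = 4.
4×(-0.3674215916) − (-0.3726479949) = -1.0970383715
Extrapolated: (-1.0970383715) / 3 = -0.3656794572
Gap between inputs: 5.226e-03; correction applied: +0.0017421344.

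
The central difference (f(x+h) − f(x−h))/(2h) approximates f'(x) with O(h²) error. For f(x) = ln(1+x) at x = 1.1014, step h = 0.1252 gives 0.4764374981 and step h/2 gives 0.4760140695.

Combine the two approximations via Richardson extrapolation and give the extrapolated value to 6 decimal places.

0.475873

With r = 2 the leading error scales as h^2, so the weight is 2^2 = 4.
Weighted: 1.9040562780 − 0.4764374981 = 1.4276187799
R = 1.4276187799/3 = 0.4758729266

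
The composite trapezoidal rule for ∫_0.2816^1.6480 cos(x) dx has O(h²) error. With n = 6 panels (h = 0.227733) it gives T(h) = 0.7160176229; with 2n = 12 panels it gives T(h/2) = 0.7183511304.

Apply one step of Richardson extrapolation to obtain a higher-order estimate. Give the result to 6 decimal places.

0.719129

The method has order 2: 2^2 = 4.
4·0.7183511304 = 2.8734045216; 2.8734045216 − 0.7160176229 = 2.1573868987
Divide by 2^2 − 1 = 3.
2.1573868987 ÷ 3 = 0.7191289662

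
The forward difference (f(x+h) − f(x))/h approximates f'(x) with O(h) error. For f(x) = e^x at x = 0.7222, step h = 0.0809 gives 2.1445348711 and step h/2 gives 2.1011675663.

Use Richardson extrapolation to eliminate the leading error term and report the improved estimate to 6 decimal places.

2.057800

With r = 1 the leading error scales as h^1, so the weight is 2^1 = 2.
2 × 2.1011675663 = 4.2023351326; 4.2023351326 − 2.1445348711 = 2.0578002615
(2 × 2.1011675663 − 2.1445348711)/(2 − 1) = 2.0578002615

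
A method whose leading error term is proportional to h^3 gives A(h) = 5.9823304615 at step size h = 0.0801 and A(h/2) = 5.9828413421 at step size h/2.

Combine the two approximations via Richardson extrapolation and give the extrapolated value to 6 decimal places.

Error is O(h^3); halving h shrinks it by 2^3 = 8.
8 × 5.9828413421 = 47.8627307368; 47.8627307368 − 5.9823304615 = 41.8804002753
Extrapolated: 41.8804002753 / 7 = 5.9829143250
Shift from A(h/2): +0.0000729829.

5.982914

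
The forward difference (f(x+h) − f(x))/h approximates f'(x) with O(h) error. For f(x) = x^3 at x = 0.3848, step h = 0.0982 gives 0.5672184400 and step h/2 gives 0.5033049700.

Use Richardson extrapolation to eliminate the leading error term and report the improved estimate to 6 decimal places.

Order 1 gives 2^r = 2 and 2^r − 1 = 1.
2 × 0.5033049700 = 1.0066099400; subtract 0.5672184400 → 0.4393915000
Denominator 2 − 1 = 1.
0.4393915000 ÷ 1 = 0.4393915000
Correction |R − A(h/2)| = 6.391e-02; gap |A(h/2) − A(h)| = 6.391e-02.

0.439391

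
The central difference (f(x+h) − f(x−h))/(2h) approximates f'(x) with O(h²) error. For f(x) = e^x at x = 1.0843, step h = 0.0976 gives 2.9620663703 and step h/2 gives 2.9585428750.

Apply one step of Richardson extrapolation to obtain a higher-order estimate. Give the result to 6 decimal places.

The method has order 2: 2^2 = 4.
4 × 2.9585428750 = 11.8341715000; subtract 2.9620663703 → 8.8721051297
Denominator 4 − 1 = 3.
So the Richardson estimate is 2.9573683766.
Correction |R − A(h/2)| = 1.174e-03; gap |A(h/2) − A(h)| = 3.523e-03.

2.957368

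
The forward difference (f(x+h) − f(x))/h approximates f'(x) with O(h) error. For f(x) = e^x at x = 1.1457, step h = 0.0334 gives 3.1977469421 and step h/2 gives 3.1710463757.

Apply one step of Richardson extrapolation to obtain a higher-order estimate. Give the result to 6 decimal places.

With r = 1 the leading error scales as h^1, so the weight is 2^1 = 2.
Top: 2(3.1710463757) − (3.1977469421) = 3.1443458093
Denominator 2 − 1 = 1.
R = 3.1443458093/1 = 3.1443458093

3.144346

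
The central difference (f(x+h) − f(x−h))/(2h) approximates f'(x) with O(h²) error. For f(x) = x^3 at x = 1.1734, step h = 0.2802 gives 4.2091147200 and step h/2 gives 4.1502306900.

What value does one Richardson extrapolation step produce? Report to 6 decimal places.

With r = 2 the leading error scales as h^2, so the weight is 2^2 = 4.
Top: 4(4.1502306900) − (4.2091147200) = 12.3918080400
Denominator 4 − 1 = 3.
R = 12.3918080400/3 = 4.1306026800
Correction |R − A(h/2)| = 1.963e-02; gap |A(h/2) − A(h)| = 5.888e-02.

4.130603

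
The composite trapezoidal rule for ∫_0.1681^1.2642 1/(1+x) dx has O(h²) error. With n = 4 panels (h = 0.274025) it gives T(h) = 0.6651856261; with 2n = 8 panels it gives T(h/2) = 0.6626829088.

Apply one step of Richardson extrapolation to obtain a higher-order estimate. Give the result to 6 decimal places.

0.661849

Error is O(h^2); halving h shrinks it by 2^2 = 4.
Weighted: 2.6507316352 − 0.6651856261 = 1.9855460091
(4·0.6626829088 − 0.6651856261)/(4 − 1) = 0.6618486697
Shift from A(h/2): −0.0008342391.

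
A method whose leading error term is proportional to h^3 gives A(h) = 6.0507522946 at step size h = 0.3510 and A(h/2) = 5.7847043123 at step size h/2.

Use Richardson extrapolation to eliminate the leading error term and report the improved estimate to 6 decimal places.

5.746697

With r = 3 the leading error scales as h^3, so the weight is 2^3 = 8.
8*5.7847043123 = 46.2776344984; 46.2776344984 − 6.0507522946 = 40.2268822038
Denominator 8 − 1 = 7.
Extrapolated: 40.2268822038 / 7 = 5.7466974577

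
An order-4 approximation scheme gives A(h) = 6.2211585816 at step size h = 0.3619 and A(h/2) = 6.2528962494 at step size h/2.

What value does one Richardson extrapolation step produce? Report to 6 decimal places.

The method has order 4: 2^4 = 16.
Numerator 16×A(h/2) − A(h) = 16×6.2528962494 − 6.2211585816 = 93.8251814088
Denominator 16 − 1 = 15.
93.8251814088 ÷ 15 = 6.2550120939
Correction |R − A(h/2)| = 2.116e-03; gap |A(h/2) − A(h)| = 3.174e-02.

6.255012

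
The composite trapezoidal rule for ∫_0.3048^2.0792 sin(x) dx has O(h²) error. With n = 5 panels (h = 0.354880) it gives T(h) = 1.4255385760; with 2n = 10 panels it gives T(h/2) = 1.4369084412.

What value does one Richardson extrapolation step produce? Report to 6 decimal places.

1.440698

r = 2, so 2^r = 4.
Top: 4(1.4369084412) − (1.4255385760) = 4.3220951888
(4×1.4369084412 − 1.4255385760)/(4 − 1) = 1.4406983963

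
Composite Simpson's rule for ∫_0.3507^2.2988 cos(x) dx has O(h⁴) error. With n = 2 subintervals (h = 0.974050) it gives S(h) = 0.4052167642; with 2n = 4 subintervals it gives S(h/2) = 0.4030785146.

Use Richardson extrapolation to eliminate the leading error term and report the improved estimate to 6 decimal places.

0.402936

Method order is 4; weight 2^4 = 16.
Numerator 16 × A(h/2) − A(h) = 16 × 0.4030785146 − 0.4052167642 = 6.0440394694
(16 × 0.4030785146 − 0.4052167642)/(16 − 1) = 0.4029359646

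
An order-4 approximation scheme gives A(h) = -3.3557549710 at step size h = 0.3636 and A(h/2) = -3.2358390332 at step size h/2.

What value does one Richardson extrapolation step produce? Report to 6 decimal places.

-3.227845

With r = 4 the leading error scales as h^4, so the weight is 2^4 = 16.
16×(-3.2358390332) − (-3.3557549710) = -48.4176695602
Denominator 16 − 1 = 15.
So the Richardson estimate is -3.2278446373.
Shift from A(h/2): +0.0079943959.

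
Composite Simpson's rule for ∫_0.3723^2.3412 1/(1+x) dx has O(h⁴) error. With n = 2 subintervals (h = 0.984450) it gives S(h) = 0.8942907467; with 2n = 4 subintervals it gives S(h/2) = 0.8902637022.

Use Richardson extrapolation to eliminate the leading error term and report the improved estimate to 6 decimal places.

The method has order 4: 2^4 = 16.
Weighted: 14.2442192352 − 0.8942907467 = 13.3499284885
Divide by 2^4 − 1 = 15.
R = 13.3499284885/15 = 0.8899952326

0.889995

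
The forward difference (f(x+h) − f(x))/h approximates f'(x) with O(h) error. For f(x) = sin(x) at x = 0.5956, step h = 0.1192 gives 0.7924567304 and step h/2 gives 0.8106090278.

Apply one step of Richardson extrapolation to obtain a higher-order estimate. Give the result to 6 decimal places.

r = 1, so 2^r = 2.
2*0.8106090278 = 1.6212180556; subtract 0.7924567304 → 0.8287613252
Denominator 2 − 1 = 1.
So the Richardson estimate is 0.8287613252.

0.828761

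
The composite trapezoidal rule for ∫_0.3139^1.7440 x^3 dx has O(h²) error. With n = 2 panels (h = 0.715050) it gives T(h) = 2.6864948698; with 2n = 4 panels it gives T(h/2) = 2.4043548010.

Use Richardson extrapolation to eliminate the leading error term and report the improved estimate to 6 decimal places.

2.310308

With r = 2 the leading error scales as h^2, so the weight is 2^2 = 4.
2^2×A(h/2) = 9.6174192040; minus A(h) gives 6.9309243342.
R = 6.9309243342/3 = 2.3103081114
Shift from A(h/2): −0.0940466896.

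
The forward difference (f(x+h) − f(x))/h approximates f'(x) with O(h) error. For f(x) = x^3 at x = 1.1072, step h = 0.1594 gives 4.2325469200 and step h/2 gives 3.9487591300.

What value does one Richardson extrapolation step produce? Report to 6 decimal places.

3.664971

Order 1 gives 2^r = 2 and 2^r − 1 = 1.
Weighted: 7.8975182600 − 4.2325469200 = 3.6649713400
Divide by 2^1 − 1 = 1.
3.6649713400 ÷ 1 = 3.6649713400
Correction |R − A(h/2)| = 2.838e-01; gap |A(h/2) − A(h)| = 2.838e-01.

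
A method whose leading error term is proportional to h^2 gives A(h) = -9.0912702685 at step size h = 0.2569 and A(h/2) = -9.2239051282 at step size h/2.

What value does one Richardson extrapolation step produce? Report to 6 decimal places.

Error is O(h^2); halving h shrinks it by 2^2 = 4.
Numerator 4*A(h/2) − A(h) = 4*(-9.2239051282) − (-9.0912702685) = -27.8043502443
Divide by 2^2 − 1 = 3.
R = (-27.8043502443)/3 = -9.2681167481

-9.268117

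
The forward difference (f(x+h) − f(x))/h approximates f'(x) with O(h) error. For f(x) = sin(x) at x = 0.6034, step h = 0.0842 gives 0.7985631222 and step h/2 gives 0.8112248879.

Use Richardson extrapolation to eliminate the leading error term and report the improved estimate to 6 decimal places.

0.823887

The method has order 1: 2^1 = 2.
2*0.8112248879 = 1.6224497758; subtract 0.7985631222 → 0.8238866536
Extrapolated: 0.8238866536 / 1 = 0.8238866536
Shift from A(h/2): +0.0126617657.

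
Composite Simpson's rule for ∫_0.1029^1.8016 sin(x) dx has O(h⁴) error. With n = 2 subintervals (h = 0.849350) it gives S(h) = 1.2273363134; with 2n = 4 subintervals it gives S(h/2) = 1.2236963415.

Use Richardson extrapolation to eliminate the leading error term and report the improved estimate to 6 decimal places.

1.223454

r = 4: numerator weight 16, denominator 15.
Weighted: 19.5791414640 − 1.2273363134 = 18.3518051506
Extrapolated: 18.3518051506 / 15 = 1.2234536767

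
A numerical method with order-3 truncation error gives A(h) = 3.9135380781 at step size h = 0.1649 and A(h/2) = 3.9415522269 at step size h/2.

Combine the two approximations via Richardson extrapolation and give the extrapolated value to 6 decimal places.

The method has order 3: 2^3 = 8.
8*3.9415522269 = 31.5324178152; 31.5324178152 − 3.9135380781 = 27.6188797371
R = 27.6188797371/7 = 3.9455542482

3.945554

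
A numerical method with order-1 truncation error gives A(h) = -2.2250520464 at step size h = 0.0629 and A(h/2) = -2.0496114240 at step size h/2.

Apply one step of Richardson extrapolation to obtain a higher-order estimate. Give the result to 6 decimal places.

r = 1: numerator weight 2, denominator 1.
2 × (-2.0496114240) = -4.0992228480; subtract (-2.2250520464) → -1.8741708016
Denominator 2 − 1 = 1.
(2 × (-2.0496114240) − (-2.2250520464))/(2 − 1) = -1.8741708016
Gap between inputs: 1.754e-01; correction applied: +0.1754406224.

-1.874171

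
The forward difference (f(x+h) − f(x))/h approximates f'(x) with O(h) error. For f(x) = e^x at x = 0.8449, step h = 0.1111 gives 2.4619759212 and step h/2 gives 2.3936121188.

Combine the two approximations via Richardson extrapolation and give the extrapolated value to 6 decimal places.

2.325248

r = 1: numerator weight 2, denominator 1.
2^1×A(h/2) = 4.7872242376; minus A(h) gives 2.3252483164.
Divide by 2^1 − 1 = 1.
Result: 2.3252483164
Gap between inputs: 6.836e-02; correction applied: −0.0683638024.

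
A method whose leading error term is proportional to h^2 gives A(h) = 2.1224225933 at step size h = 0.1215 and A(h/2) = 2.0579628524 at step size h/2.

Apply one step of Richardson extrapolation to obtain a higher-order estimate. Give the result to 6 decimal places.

Leading term ∝ h^2; use weight 4 = 2^2.
Difference of the inputs: 2.0579628524 − 2.1224225933 = -0.0644597409
Correction (A(h/2) − A(h))/(4 − 1) = (-0.0644597409)/3 = -0.0214865803
R = A(h/2) + (A(h/2) − A(h))/3 = 2.0579628524 − 0.0214865803 = 2.0364762721
Gap between inputs: 6.446e-02; correction applied: −0.0214865803.

2.036476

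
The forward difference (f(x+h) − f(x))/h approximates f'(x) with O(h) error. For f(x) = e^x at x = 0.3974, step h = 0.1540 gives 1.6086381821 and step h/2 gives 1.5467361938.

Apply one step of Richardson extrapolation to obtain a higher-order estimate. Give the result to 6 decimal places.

1.484834

Method order is 1; weight 2^1 = 2.
Weighted: 3.0934723876 − 1.6086381821 = 1.4848342055
(2·1.5467361938 − 1.6086381821)/(2 − 1) = 1.4848342055
Shift from A(h/2): −0.0619019883.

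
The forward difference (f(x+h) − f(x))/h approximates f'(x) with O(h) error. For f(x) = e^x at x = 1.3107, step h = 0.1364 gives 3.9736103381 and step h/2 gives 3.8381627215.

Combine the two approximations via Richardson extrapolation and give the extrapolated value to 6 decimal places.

3.702715

Order 1 gives 2^r = 2 and 2^r − 1 = 1.
Numerator 2*A(h/2) − A(h) = 2*3.8381627215 − 3.9736103381 = 3.7027151049
R = 3.7027151049/1 = 3.7027151049
Gap between inputs: 1.354e-01; correction applied: −0.1354476166.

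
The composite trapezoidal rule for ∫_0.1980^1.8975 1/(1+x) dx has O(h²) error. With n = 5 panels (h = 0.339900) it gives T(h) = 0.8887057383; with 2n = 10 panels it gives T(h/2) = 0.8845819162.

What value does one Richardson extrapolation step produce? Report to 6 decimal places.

Order 2 gives 2^r = 4 and 2^r − 1 = 3.
Numerator 4×A(h/2) − A(h) = 4×0.8845819162 − 0.8887057383 = 2.6496219265
Denominator 4 − 1 = 3.
Extrapolated: 2.6496219265 / 3 = 0.8832073088

0.883207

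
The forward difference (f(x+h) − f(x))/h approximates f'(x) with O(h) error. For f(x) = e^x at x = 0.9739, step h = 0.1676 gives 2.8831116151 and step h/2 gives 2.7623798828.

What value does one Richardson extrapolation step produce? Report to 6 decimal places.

2.641648

Leading term ∝ h^1; use weight 2 = 2^1.
2^1 × A(h/2) = 5.5247597656; minus A(h) gives 2.6416481505.
R = 2.6416481505/1 = 2.6416481505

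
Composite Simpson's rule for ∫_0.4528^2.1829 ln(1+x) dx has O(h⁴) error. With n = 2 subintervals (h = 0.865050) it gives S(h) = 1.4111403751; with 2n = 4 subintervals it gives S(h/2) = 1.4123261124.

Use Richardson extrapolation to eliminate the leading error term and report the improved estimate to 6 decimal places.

1.412405

The method has order 4: 2^4 = 16.
Weighted: 22.5972177984 − 1.4111403751 = 21.1860774233
21.1860774233 ÷ 15 = 1.4124051616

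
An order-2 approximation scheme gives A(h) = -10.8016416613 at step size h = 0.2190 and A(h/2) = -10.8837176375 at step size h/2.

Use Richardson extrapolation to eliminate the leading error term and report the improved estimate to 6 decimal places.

Error is O(h^2); halving h shrinks it by 2^2 = 4.
4*(-10.8837176375) = -43.5348705500; subtract (-10.8016416613) → -32.7332288887
(4*(-10.8837176375) − (-10.8016416613))/(4 − 1) = -10.9110762962

-10.911076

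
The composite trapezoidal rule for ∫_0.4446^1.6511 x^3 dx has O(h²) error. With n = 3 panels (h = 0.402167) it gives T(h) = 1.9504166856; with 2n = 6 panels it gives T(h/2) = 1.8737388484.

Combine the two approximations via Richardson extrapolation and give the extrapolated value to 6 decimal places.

Order 2 gives 2^r = 4 and 2^r − 1 = 3.
2^2×A(h/2) = 7.4949553936; minus A(h) gives 5.5445387080.
Denominator 4 − 1 = 3.
So the Richardson estimate is 1.8481795693.

1.848180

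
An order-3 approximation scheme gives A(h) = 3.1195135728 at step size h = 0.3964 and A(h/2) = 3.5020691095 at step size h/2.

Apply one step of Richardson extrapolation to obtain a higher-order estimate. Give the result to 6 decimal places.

Leading term ∝ h^3; use weight 8 = 2^3.
8·3.5020691095 = 28.0165528760; 28.0165528760 − 3.1195135728 = 24.8970393032
Divide by 2^3 − 1 = 7.
Result: 3.5567199005
Shift from A(h/2): +0.0546507910.

3.556720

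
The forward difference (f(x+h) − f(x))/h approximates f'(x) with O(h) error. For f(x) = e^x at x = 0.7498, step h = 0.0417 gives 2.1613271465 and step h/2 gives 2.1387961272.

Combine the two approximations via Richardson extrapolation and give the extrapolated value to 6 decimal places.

The method has order 1: 2^1 = 2.
Weighted: 4.2775922544 − 2.1613271465 = 2.1162651079
R = 2.1162651079/1 = 2.1162651079

2.116265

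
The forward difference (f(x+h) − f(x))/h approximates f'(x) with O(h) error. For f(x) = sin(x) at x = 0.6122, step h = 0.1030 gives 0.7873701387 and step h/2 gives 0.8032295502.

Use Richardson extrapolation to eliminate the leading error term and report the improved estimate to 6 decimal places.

0.819089

r = 1: numerator weight 2, denominator 1.
Difference of the inputs: 0.8032295502 − 0.7873701387 = 0.0158594115
Correction (A(h/2) − A(h))/(2 − 1) = 0.0158594115/1 = 0.0158594115
R = A(h/2) + (A(h/2) − A(h))/1 = 0.8032295502 + 0.0158594115 = 0.8190889617
Gap between inputs: 1.586e-02; correction applied: +0.0158594115.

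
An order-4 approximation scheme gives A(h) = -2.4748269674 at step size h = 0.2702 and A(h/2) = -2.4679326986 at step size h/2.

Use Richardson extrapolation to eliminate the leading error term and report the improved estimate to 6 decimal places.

-2.467473

r = 4, so 2^r = 16.
Numerator 16 × A(h/2) − A(h) = 16 × (-2.4679326986) − (-2.4748269674) = -37.0120962102
R = (-37.0120962102)/15 = -2.4674730807
Shift from A(h/2): +0.0004596179.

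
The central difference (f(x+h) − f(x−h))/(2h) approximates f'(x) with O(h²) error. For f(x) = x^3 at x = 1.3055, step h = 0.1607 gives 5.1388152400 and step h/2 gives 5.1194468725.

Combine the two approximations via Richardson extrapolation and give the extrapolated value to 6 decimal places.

With r = 2 the leading error scales as h^2, so the weight is 2^2 = 4.
4·5.1194468725 = 20.4777874900; subtract 5.1388152400 → 15.3389722500
Extrapolated: 15.3389722500 / 3 = 5.1129907500
Shift from A(h/2): −0.0064561225.

5.112991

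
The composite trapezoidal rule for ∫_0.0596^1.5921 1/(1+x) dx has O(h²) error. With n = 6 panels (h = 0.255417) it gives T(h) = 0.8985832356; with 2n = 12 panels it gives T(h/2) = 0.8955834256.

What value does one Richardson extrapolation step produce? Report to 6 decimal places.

r = 2, so 2^r = 4.
4·0.8955834256 = 3.5823337024; subtract 0.8985832356 → 2.6837504668
Extrapolated: 2.6837504668 / 3 = 0.8945834889

0.894583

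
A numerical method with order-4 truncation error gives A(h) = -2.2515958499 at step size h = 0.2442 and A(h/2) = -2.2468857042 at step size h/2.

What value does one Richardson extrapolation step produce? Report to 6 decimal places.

r = 4: numerator weight 16, denominator 15.
16*(-2.2468857042) − (-2.2515958499) = -33.6985754173
Divide by 2^4 − 1 = 15.
Result: -2.2465716945
Shift from A(h/2): +0.0003140097.

-2.246572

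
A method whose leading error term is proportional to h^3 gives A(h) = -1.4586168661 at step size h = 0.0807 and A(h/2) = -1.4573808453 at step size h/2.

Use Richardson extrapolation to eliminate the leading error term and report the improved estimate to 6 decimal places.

-1.457204

With r = 3 the leading error scales as h^3, so the weight is 2^3 = 8.
Weighted: (-11.6590467624) − (-1.4586168661) = -10.2004298963
(-10.2004298963) ÷ 7 = -1.4572042709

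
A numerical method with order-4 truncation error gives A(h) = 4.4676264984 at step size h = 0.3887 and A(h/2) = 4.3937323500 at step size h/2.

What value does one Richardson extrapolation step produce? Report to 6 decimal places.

Leading term ∝ h^4; use weight 16 = 2^4.
16 × 4.3937323500 = 70.2997176000; subtract 4.4676264984 → 65.8320911016
Divide by 2^4 − 1 = 15.
65.8320911016 ÷ 15 = 4.3888060734

4.388806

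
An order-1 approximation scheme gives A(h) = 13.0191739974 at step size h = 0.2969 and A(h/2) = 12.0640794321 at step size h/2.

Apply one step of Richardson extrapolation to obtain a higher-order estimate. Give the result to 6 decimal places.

Order 1 gives 2^r = 2 and 2^r − 1 = 1.
2*12.0640794321 = 24.1281588642; subtract 13.0191739974 → 11.1089848668
Extrapolated: 11.1089848668 / 1 = 11.1089848668
Gap between inputs: 9.551e-01; correction applied: −0.9550945653.

11.108985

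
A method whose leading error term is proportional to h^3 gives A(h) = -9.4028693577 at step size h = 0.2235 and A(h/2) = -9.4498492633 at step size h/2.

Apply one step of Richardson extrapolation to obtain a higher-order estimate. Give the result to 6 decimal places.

r = 3: numerator weight 8, denominator 7.
8 × (-9.4498492633) = -75.5987941064; subtract (-9.4028693577) → -66.1959247487
Divide by 2^3 − 1 = 7.
Result: -9.4565606784

-9.456561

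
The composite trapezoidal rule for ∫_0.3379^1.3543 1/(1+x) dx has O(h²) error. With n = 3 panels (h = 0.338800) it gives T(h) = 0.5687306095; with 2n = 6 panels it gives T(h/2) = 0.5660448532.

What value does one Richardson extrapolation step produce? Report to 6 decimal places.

r = 2: numerator weight 4, denominator 3.
2^2 × A(h/2) = 2.2641794128; minus A(h) gives 1.6954488033.
Extrapolated: 1.6954488033 / 3 = 0.5651496011

0.565150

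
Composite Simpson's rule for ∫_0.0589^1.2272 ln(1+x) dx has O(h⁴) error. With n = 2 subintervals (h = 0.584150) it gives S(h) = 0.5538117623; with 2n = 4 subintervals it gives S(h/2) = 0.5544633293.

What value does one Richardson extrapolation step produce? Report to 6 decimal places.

r = 4: numerator weight 16, denominator 15.
Weighted: 8.8714132688 − 0.5538117623 = 8.3176015065
Divide by 2^4 − 1 = 15.
So the Richardson estimate is 0.5545067671.

0.554507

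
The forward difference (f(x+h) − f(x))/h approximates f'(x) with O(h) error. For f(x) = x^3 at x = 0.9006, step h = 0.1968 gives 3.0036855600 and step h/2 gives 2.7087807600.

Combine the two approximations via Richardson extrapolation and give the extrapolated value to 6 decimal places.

Leading term ∝ h^1; use weight 2 = 2^1.
A(h/2) − A(h) = 2.7087807600 − 3.0036855600 = -0.2949048000
Divide by 2^1 − 1 = 1: (-0.2949048000)/1 = -0.2949048000
R = 2.7087807600 − 0.2949048000 = 2.4138759600

2.413876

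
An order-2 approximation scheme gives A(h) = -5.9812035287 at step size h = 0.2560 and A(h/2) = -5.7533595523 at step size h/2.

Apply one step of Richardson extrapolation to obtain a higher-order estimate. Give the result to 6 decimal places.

Method order is 2; weight 2^2 = 4.
2^2 × A(h/2) = -23.0134382092; minus A(h) gives -17.0322346805.
R = (-17.0322346805)/3 = -5.6774115602
Gap between inputs: 2.278e-01; correction applied: +0.0759479921.

-5.677412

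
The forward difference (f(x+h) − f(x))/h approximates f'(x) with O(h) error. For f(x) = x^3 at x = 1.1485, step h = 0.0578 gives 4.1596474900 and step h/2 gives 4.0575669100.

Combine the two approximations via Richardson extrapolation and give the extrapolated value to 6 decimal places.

3.955486

r = 1: numerator weight 2, denominator 1.
Difference of the inputs: 4.0575669100 − 4.1596474900 = -0.1020805800
Correction (A(h/2) − A(h))/(2 − 1) = (-0.1020805800)/1 = -0.1020805800
R = A(h/2) + (A(h/2) − A(h))/1 = 4.0575669100 − 0.1020805800 = 3.9554863300
Gap between inputs: 1.021e-01; correction applied: −0.1020805800.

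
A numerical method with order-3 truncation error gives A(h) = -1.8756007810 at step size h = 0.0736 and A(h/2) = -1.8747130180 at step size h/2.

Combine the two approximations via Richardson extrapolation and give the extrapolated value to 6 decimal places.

-1.874586

r = 3, so 2^r = 8.
Numerator 8*A(h/2) − A(h) = 8*(-1.8747130180) − (-1.8756007810) = -13.1221033630
Extrapolated: (-13.1221033630) / 7 = -1.8745861947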